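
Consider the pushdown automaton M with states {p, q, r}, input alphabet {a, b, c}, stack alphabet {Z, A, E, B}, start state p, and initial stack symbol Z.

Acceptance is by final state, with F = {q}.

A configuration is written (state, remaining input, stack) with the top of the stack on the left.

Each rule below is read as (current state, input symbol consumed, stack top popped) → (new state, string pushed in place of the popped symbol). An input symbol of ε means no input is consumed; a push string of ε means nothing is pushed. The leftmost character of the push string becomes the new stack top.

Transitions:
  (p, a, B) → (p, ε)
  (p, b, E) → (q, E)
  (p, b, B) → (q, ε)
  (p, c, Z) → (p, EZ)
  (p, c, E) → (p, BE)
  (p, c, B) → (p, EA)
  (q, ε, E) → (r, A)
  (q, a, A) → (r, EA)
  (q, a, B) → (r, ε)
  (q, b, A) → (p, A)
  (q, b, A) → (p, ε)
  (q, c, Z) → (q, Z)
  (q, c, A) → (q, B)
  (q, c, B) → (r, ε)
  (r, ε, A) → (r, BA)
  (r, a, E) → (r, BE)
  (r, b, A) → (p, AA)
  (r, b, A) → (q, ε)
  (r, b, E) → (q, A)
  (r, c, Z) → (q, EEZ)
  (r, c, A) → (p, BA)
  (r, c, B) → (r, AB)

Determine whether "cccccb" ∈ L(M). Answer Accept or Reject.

One accepting computation: (p, cccccb, Z) ⊢ (p, ccccb, EZ) ⊢ (p, cccb, BEZ) ⊢ (p, ccb, EAEZ) ⊢ (p, cb, BEAEZ) ⊢ (p, b, EAEAEZ) ⊢ (q, ε, EAEAEZ)
All input consumed and state q ∈ F.

Accept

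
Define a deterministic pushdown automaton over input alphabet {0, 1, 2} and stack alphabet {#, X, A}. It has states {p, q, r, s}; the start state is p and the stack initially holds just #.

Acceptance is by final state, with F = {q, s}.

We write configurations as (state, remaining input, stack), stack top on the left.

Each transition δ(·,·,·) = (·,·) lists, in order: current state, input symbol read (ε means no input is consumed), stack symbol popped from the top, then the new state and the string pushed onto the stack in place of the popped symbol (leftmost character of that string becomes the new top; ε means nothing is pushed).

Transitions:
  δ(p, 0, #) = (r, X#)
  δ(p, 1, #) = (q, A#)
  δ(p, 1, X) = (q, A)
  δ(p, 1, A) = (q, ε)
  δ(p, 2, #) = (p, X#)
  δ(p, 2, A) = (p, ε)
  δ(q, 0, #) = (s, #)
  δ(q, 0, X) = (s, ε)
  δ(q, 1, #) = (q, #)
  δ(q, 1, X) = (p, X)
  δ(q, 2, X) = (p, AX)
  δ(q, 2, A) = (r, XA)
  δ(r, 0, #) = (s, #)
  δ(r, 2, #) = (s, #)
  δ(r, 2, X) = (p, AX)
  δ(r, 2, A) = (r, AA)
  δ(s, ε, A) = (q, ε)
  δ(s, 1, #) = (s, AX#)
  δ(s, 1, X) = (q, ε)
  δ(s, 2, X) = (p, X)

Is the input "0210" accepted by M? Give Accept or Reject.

(p, 0210, #)
  read 0, top #: go to r, push X# → (r, 210, X#)
  read 2, top X: go to p, push AX → (p, 10, AX#)
  read 1, top A: go to q, push ε → (q, 0, X#)
  read 0, top X: go to s, push ε → (s, ε, #)
All input consumed; state s ∈ F.

Accept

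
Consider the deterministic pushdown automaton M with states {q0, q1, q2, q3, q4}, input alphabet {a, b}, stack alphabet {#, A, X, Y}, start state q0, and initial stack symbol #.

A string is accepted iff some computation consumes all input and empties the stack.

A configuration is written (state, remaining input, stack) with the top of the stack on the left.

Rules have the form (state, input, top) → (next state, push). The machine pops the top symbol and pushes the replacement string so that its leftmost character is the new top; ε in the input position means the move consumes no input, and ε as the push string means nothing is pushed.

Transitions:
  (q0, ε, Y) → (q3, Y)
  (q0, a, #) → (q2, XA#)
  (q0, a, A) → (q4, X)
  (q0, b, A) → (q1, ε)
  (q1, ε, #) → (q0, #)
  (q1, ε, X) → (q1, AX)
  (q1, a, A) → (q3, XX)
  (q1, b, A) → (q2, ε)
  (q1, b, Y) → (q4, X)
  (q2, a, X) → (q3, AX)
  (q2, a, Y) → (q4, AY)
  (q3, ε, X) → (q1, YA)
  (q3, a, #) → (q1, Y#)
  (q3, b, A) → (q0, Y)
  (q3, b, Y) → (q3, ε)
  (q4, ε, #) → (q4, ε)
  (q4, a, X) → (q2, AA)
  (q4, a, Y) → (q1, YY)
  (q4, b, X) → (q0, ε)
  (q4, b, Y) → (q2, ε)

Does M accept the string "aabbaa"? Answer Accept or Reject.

Reject

(q0, aabbaa, #)
  read a, top #: go to q2, push XA# → (q2, abbaa, XA#)
  read a, top X: go to q3, push AX → (q3, bbaa, AXA#)
  read b, top A: go to q0, push Y → (q0, baa, YXA#)
  ε-move, top Y: go to q3, push Y → (q3, baa, YXA#)
  read b, top Y: go to q3, push ε → (q3, aa, XA#)
  ε-move, top X: go to q1, push YA → (q1, aa, YAA#)
No transition applies at (q1, aa, YAA#); input not fully consumed.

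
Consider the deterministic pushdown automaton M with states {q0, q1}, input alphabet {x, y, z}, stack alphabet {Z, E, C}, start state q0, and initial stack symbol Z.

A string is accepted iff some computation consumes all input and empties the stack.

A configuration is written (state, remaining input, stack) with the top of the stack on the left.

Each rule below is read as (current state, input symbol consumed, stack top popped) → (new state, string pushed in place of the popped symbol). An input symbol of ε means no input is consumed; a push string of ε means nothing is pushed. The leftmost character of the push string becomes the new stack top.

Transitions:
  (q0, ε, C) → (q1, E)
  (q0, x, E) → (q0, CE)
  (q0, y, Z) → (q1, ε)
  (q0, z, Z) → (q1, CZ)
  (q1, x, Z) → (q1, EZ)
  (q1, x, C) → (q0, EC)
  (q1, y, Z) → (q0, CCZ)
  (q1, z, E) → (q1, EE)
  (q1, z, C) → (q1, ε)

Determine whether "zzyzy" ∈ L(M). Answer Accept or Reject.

(q0, zzyzy, Z) ⊢ (q1, zyzy, CZ) ⊢ (q1, yzy, Z) ⊢ (q0, zy, CCZ) ⊢ (q1, zy, ECZ) ⊢ (q1, y, EECZ)
No transition applies at (q1, y, EECZ); input not fully consumed.

Reject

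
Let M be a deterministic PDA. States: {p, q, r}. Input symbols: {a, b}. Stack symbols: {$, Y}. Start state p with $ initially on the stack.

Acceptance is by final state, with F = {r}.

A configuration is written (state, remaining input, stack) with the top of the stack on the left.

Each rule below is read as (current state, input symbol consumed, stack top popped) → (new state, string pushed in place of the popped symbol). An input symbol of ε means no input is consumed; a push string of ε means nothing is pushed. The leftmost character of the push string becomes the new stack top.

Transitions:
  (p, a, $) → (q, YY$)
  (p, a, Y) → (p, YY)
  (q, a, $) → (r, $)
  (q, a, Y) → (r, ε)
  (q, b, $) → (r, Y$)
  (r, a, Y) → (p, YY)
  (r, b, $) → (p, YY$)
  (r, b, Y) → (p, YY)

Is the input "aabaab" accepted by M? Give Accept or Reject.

Reject

(p, aabaab, $)
  read a, top $: go to q, push YY$ → (q, abaab, YY$)
  read a, top Y: go to r, push ε → (r, baab, Y$)
  read b, top Y: go to p, push YY → (p, aab, YY$)
  read a, top Y: go to p, push YY → (p, ab, YYY$)
  read a, top Y: go to p, push YY → (p, b, YYYY$)
No transition applies at (p, b, YYYY$); input not fully consumed.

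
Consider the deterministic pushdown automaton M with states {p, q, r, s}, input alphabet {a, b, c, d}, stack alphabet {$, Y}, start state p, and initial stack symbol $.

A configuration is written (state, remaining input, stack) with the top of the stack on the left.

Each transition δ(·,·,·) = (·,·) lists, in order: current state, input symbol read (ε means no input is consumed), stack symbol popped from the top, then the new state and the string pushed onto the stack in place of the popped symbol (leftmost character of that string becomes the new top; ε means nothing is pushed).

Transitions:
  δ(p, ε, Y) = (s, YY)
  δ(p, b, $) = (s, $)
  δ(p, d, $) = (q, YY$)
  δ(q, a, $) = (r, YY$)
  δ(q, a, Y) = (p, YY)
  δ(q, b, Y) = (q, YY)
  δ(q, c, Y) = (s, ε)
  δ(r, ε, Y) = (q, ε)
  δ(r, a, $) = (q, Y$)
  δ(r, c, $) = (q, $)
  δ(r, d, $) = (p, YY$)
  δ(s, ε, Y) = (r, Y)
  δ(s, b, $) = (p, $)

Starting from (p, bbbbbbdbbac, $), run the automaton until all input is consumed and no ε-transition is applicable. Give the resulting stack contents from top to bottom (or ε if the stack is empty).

YYY$

(p, bbbbbbdbbac, $)
  read b, top $: go to s, push $ → (s, bbbbbdbbac, $)
  read b, top $: go to p, push $ → (p, bbbbdbbac, $)
  read b, top $: go to s, push $ → (s, bbbdbbac, $)
  read b, top $: go to p, push $ → (p, bbdbbac, $)
  read b, top $: go to s, push $ → (s, bdbbac, $)
  read b, top $: go to p, push $ → (p, dbbac, $)
  read d, top $: go to q, push YY$ → (q, bbac, YY$)
  read b, top Y: go to q, push YY → (q, bac, YYY$)
  read b, top Y: go to q, push YY → (q, ac, YYYY$)
  read a, top Y: go to p, push YY → (p, c, YYYYY$)
  ε-move, top Y: go to s, push YY → (s, c, YYYYYY$)
  ε-move, top Y: go to r, push Y → (r, c, YYYYYY$)
  ε-move, top Y: go to q, push ε → (q, c, YYYYY$)
  read c, top Y: go to s, push ε → (s, ε, YYYY$)
  ε-move, top Y: go to r, push Y → (r, ε, YYYY$)
  ε-move, top Y: go to q, push ε → (q, ε, YYY$)
All input consumed in state q with stack YYY$.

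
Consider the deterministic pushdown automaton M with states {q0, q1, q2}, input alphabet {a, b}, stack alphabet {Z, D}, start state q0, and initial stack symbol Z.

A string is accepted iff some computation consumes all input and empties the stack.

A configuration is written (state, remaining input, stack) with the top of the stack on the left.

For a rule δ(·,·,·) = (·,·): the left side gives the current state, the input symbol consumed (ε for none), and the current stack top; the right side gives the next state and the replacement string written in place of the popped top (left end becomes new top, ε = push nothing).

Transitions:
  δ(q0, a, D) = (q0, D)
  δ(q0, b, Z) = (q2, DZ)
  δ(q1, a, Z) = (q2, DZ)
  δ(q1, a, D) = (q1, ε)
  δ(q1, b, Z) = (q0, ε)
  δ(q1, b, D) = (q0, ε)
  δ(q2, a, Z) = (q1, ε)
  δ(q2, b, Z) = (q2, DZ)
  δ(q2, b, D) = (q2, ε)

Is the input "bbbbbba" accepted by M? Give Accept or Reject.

Accept

(q0, bbbbbba, Z)
  read b, top Z: go to q2, push DZ → (q2, bbbbba, DZ)
  read b, top D: go to q2, push ε → (q2, bbbba, Z)
  read b, top Z: go to q2, push DZ → (q2, bbba, DZ)
  read b, top D: go to q2, push ε → (q2, bba, Z)
  read b, top Z: go to q2, push DZ → (q2, ba, DZ)
  read b, top D: go to q2, push ε → (q2, a, Z)
  read a, top Z: go to q1, push ε → (q1, ε, ε)
All input consumed and the stack is empty.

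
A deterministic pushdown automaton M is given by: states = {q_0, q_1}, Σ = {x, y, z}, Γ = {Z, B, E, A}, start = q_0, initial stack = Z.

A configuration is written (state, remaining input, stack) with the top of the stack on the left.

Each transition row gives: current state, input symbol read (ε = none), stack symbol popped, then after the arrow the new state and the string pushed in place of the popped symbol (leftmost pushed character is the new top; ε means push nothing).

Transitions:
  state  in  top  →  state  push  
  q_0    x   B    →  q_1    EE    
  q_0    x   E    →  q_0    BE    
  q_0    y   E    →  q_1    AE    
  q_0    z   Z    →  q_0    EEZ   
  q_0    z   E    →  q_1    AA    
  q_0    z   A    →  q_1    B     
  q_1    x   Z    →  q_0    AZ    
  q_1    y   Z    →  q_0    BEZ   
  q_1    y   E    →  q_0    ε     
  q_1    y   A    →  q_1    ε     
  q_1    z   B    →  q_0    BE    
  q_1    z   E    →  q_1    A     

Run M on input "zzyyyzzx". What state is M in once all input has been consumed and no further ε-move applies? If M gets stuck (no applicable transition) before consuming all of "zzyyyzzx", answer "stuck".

stuck

(q_0, zzyyyzzx, Z) ⊢ (q_0, zyyyzzx, EEZ) ⊢ (q_1, yyyzzx, AAEZ) ⊢ (q_1, yyzzx, AEZ) ⊢ (q_1, yzzx, EZ) ⊢ (q_0, zzx, Z) ⊢ (q_0, zx, EEZ) ⊢ (q_1, x, AAEZ)
No transition for (q_1, x, top A); M blocks with input x remaining.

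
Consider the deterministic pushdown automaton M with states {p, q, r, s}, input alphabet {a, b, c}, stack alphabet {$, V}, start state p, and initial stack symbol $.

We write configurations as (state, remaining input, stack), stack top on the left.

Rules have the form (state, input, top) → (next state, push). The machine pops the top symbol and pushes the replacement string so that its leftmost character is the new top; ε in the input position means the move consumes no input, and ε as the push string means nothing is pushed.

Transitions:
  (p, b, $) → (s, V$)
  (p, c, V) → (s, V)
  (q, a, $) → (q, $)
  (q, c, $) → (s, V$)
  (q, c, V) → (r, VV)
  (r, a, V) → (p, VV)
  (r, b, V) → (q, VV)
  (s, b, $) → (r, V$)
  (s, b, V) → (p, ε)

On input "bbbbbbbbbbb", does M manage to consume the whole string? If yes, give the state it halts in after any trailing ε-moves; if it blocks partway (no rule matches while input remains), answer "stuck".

s

(p, bbbbbbbbbbb, $)
  read b, top $: go to s, push V$ → (s, bbbbbbbbbb, V$)
  read b, top V: go to p, push ε → (p, bbbbbbbbb, $)
  read b, top $: go to s, push V$ → (s, bbbbbbbb, V$)
  read b, top V: go to p, push ε → (p, bbbbbbb, $)
  read b, top $: go to s, push V$ → (s, bbbbbb, V$)
  read b, top V: go to p, push ε → (p, bbbbb, $)
  read b, top $: go to s, push V$ → (s, bbbb, V$)
  read b, top V: go to p, push ε → (p, bbb, $)
  read b, top $: go to s, push V$ → (s, bb, V$)
  read b, top V: go to p, push ε → (p, b, $)
  read b, top $: go to s, push V$ → (s, ε, V$)
All input consumed; M is in state s.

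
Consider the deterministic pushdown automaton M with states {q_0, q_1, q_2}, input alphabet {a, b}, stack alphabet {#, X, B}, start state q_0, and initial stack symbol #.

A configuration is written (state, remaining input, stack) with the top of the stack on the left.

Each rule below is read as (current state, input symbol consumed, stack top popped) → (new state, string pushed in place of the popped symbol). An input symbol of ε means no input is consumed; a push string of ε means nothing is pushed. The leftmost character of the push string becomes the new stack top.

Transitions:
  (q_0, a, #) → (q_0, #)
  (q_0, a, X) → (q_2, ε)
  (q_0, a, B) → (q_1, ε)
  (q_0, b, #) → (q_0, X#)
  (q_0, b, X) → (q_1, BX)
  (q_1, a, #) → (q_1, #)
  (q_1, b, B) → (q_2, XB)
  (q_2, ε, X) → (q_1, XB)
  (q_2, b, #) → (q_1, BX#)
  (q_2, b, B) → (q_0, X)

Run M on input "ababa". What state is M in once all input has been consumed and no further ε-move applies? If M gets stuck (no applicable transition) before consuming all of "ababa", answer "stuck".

stuck

(q_0, ababa, #)
  read a, top #: go to q_0, push # → (q_0, baba, #)
  read b, top #: go to q_0, push X# → (q_0, aba, X#)
  read a, top X: go to q_2, push ε → (q_2, ba, #)
  read b, top #: go to q_1, push BX# → (q_1, a, BX#)
No transition for (q_1, a, top B); M blocks with input a remaining.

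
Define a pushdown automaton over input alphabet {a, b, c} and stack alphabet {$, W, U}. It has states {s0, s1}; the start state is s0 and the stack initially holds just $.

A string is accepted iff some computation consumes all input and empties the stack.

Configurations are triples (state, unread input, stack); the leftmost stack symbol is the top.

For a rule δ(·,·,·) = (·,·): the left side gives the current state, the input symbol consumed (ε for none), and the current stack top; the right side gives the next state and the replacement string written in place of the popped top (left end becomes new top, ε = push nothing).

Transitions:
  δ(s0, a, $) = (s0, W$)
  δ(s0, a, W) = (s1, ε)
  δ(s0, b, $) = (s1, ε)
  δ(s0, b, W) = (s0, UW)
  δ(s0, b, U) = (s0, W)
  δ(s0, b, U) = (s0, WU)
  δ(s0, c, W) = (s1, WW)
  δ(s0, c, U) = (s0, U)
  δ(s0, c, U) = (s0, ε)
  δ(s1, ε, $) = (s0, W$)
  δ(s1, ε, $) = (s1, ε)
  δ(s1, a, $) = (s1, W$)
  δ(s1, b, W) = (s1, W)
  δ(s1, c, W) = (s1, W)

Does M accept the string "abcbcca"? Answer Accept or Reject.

One accepting computation: (s0, abcbcca, $) ⊢ (s0, bcbcca, W$) ⊢ (s0, cbcca, UW$) ⊢ (s0, bcca, W$) ⊢ (s0, cca, UW$) ⊢ (s0, ca, UW$) ⊢ (s0, a, W$) ⊢ (s1, ε, $) ⊢ (s1, ε, ε)
All input consumed and the stack is empty.

Accept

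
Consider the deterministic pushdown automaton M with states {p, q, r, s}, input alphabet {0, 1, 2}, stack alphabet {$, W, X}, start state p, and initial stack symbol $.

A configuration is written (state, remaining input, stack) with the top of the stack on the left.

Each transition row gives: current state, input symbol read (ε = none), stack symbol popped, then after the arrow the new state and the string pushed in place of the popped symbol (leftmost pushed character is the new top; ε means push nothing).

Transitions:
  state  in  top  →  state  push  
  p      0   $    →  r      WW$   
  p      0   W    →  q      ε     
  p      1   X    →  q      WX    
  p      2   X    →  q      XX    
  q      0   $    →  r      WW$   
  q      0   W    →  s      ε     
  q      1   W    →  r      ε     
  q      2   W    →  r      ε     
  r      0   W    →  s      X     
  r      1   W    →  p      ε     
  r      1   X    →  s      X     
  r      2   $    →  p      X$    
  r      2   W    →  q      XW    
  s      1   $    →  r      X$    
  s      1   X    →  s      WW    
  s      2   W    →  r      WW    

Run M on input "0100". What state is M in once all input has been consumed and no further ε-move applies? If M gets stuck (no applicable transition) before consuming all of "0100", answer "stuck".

(p, 0100, $)
  read 0, top $: go to r, push WW$ → (r, 100, WW$)
  read 1, top W: go to p, push ε → (p, 00, W$)
  read 0, top W: go to q, push ε → (q, 0, $)
  read 0, top $: go to r, push WW$ → (r, ε, WW$)
All input consumed; M is in state r.

r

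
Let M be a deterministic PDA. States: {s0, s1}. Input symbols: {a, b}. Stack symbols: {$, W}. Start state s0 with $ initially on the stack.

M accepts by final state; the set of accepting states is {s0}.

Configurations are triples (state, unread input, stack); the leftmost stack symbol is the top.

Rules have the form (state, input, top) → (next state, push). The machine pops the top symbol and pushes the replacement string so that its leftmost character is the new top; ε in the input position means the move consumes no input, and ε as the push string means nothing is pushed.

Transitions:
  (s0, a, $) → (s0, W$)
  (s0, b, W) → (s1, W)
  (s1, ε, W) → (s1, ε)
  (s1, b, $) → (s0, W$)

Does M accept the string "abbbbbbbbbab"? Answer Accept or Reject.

(s0, abbbbbbbbbab, $)
  read a, top $: go to s0, push W$ → (s0, bbbbbbbbbab, W$)
  read b, top W: go to s1, push W → (s1, bbbbbbbbab, W$)
  ε-move, top W: go to s1, push ε → (s1, bbbbbbbbab, $)
  read b, top $: go to s0, push W$ → (s0, bbbbbbbab, W$)
  read b, top W: go to s1, push W → (s1, bbbbbbab, W$)
  ε-move, top W: go to s1, push ε → (s1, bbbbbbab, $)
  read b, top $: go to s0, push W$ → (s0, bbbbbab, W$)
  read b, top W: go to s1, push W → (s1, bbbbab, W$)
  ε-move, top W: go to s1, push ε → (s1, bbbbab, $)
  read b, top $: go to s0, push W$ → (s0, bbbab, W$)
  read b, top W: go to s1, push W → (s1, bbab, W$)
  ε-move, top W: go to s1, push ε → (s1, bbab, $)
  read b, top $: go to s0, push W$ → (s0, bab, W$)
  read b, top W: go to s1, push W → (s1, ab, W$)
  ε-move, top W: go to s1, push ε → (s1, ab, $)
No transition applies at (s1, ab, $); input not fully consumed.

Reject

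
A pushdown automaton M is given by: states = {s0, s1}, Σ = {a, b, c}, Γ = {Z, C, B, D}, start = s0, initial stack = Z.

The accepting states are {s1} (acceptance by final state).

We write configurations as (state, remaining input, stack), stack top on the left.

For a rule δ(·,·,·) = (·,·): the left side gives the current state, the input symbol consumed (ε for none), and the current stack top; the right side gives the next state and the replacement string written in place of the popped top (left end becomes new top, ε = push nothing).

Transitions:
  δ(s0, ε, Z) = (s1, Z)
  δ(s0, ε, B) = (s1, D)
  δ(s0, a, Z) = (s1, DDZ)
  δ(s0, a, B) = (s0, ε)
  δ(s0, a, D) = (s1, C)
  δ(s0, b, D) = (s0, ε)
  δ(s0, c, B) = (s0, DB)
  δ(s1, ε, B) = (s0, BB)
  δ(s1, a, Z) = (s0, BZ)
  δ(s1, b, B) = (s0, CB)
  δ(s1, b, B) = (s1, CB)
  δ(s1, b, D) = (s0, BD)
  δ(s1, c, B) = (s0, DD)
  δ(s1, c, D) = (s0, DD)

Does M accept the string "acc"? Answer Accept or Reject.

No computation consumes all input and reaches a final state.

Reject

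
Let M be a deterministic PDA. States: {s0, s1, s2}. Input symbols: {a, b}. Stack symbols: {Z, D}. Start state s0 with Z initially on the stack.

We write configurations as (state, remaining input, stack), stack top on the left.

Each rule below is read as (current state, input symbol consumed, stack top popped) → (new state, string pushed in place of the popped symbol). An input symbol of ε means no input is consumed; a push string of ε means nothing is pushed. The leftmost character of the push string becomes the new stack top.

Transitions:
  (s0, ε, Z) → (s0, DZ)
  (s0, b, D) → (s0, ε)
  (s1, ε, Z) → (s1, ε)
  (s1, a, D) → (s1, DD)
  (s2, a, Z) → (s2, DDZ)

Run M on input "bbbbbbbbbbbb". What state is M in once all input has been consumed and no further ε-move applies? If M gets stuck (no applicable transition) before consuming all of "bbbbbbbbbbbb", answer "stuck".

s0

(s0, bbbbbbbbbbbb, Z) ⊢ (s0, bbbbbbbbbbbb, DZ) ⊢ (s0, bbbbbbbbbbb, Z) ⊢ (s0, bbbbbbbbbbb, DZ) ⊢ (s0, bbbbbbbbbb, Z) ⊢ (s0, bbbbbbbbbb, DZ) ⊢ (s0, bbbbbbbbb, Z) ⊢ (s0, bbbbbbbbb, DZ) ⊢ (s0, bbbbbbbb, Z) ⊢ (s0, bbbbbbbb, DZ) ⊢ (s0, bbbbbbb, Z) ⊢ (s0, bbbbbbb, DZ) ⊢ (s0, bbbbbb, Z) ⊢ (s0, bbbbbb, DZ) ⊢ (s0, bbbbb, Z) ⊢ (s0, bbbbb, DZ) ⊢ (s0, bbbb, Z) ⊢ (s0, bbbb, DZ) ⊢ (s0, bbb, Z) ⊢ (s0, bbb, DZ) ⊢ (s0, bb, Z) ⊢ (s0, bb, DZ) ⊢ (s0, b, Z) ⊢ (s0, b, DZ) ⊢ (s0, ε, Z) ⊢ (s0, ε, DZ)
All input consumed; M is in state s0.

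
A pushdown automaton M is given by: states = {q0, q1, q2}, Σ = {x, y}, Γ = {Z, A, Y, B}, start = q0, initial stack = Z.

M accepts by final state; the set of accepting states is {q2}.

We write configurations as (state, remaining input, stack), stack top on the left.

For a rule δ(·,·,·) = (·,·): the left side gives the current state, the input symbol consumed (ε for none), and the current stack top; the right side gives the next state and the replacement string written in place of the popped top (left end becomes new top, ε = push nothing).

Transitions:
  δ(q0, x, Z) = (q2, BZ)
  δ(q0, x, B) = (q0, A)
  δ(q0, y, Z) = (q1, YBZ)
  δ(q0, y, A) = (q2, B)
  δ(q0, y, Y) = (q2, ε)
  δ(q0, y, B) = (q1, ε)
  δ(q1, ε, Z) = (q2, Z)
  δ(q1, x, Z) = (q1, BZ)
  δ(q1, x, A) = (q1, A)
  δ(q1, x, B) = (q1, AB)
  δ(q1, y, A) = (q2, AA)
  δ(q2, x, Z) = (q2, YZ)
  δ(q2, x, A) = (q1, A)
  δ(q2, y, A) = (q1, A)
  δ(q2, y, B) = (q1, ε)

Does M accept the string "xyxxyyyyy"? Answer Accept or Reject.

One accepting computation: (q0, xyxxyyyyy, Z) ⊢ (q2, yxxyyyyy, BZ) ⊢ (q1, xxyyyyy, Z) ⊢ (q1, xyyyyy, BZ) ⊢ (q1, yyyyy, ABZ) ⊢ (q2, yyyy, AABZ) ⊢ (q1, yyy, AABZ) ⊢ (q2, yy, AAABZ) ⊢ (q1, y, AAABZ) ⊢ (q2, ε, AAAABZ)
All input consumed and state q2 ∈ F.

Accept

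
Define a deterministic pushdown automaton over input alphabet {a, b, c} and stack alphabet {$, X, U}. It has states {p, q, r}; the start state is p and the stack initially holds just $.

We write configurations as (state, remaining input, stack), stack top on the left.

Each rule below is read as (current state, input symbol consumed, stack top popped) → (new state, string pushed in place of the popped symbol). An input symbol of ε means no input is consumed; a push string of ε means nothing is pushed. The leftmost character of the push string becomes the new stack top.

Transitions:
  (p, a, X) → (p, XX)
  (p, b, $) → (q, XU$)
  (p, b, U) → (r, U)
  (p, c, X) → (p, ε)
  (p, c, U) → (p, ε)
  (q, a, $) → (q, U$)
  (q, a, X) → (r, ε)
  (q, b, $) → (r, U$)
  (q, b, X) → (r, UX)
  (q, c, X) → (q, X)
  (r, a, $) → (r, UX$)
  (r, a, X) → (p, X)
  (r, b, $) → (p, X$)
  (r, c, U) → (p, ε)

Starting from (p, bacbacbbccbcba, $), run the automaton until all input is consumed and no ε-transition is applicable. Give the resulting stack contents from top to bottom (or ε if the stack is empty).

U$

(p, bacbacbbccbcba, $)
  read b, top $: go to q, push XU$ → (q, acbacbbccbcba, XU$)
  read a, top X: go to r, push ε → (r, cbacbbccbcba, U$)
  read c, top U: go to p, push ε → (p, bacbbccbcba, $)
  read b, top $: go to q, push XU$ → (q, acbbccbcba, XU$)
  read a, top X: go to r, push ε → (r, cbbccbcba, U$)
  read c, top U: go to p, push ε → (p, bbccbcba, $)
  read b, top $: go to q, push XU$ → (q, bccbcba, XU$)
  read b, top X: go to r, push UX → (r, ccbcba, UXU$)
  read c, top U: go to p, push ε → (p, cbcba, XU$)
  read c, top X: go to p, push ε → (p, bcba, U$)
  read b, top U: go to r, push U → (r, cba, U$)
  read c, top U: go to p, push ε → (p, ba, $)
  read b, top $: go to q, push XU$ → (q, a, XU$)
  read a, top X: go to r, push ε → (r, ε, U$)
All input consumed in state r with stack U$.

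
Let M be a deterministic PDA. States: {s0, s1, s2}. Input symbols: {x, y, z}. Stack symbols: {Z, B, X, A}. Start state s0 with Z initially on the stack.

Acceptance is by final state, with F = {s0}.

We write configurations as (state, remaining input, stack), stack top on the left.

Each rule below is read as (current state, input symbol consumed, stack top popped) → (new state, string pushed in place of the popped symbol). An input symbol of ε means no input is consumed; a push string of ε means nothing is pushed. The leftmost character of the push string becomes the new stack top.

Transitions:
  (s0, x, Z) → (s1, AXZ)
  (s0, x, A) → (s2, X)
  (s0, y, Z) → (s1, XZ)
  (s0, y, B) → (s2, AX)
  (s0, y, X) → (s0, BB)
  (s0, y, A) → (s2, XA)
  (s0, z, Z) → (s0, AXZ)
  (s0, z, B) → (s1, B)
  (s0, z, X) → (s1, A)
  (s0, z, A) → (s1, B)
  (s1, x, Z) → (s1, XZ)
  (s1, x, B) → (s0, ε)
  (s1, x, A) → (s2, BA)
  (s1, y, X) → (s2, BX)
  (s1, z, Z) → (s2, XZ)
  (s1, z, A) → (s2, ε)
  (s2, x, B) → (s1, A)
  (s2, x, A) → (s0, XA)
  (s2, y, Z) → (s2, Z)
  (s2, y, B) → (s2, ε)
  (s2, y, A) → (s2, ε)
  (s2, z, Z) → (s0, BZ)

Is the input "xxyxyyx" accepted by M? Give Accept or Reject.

Accept

(s0, xxyxyyx, Z)
  read x, top Z: go to s1, push AXZ → (s1, xyxyyx, AXZ)
  read x, top A: go to s2, push BA → (s2, yxyyx, BAXZ)
  read y, top B: go to s2, push ε → (s2, xyyx, AXZ)
  read x, top A: go to s0, push XA → (s0, yyx, XAXZ)
  read y, top X: go to s0, push BB → (s0, yx, BBAXZ)
  read y, top B: go to s2, push AX → (s2, x, AXBAXZ)
  read x, top A: go to s0, push XA → (s0, ε, XAXBAXZ)
All input consumed; state s0 ∈ F.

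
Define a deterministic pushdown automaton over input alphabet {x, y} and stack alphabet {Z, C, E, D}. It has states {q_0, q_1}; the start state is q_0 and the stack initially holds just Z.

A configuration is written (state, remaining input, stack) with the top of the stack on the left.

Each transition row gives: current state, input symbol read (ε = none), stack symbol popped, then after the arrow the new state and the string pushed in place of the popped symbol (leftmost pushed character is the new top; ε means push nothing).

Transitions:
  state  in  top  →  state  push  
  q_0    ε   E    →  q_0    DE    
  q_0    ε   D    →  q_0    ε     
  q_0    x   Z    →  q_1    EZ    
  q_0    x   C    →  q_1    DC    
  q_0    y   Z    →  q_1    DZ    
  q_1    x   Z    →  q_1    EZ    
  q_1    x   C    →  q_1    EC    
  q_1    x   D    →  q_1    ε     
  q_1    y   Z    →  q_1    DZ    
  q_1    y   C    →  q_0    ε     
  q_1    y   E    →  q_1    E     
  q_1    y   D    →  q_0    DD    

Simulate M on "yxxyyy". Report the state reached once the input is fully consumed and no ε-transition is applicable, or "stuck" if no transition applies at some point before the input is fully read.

(q_0, yxxyyy, Z)
  read y, top Z: go to q_1, push DZ → (q_1, xxyyy, DZ)
  read x, top D: go to q_1, push ε → (q_1, xyyy, Z)
  read x, top Z: go to q_1, push EZ → (q_1, yyy, EZ)
  read y, top E: go to q_1, push E → (q_1, yy, EZ)
  read y, top E: go to q_1, push E → (q_1, y, EZ)
  read y, top E: go to q_1, push E → (q_1, ε, EZ)
All input consumed; M is in state q_1.

q_1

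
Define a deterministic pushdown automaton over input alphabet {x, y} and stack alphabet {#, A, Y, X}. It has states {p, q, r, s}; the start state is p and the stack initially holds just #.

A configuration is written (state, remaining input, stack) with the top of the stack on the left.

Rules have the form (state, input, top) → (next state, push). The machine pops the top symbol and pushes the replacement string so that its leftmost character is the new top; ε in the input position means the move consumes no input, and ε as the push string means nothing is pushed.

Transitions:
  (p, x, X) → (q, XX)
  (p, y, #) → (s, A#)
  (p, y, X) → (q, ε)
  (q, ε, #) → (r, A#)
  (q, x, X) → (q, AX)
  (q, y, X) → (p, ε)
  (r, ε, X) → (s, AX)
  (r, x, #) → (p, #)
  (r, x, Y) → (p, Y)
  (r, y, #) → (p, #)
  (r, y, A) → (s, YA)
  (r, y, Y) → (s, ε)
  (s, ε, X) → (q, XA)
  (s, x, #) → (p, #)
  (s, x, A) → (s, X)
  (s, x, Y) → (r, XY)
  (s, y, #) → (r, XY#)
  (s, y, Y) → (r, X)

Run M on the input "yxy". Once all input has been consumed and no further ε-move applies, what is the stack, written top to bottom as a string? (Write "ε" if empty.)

(p, yxy, #)
  read y, top #: go to s, push A# → (s, xy, A#)
  read x, top A: go to s, push X → (s, y, X#)
  ε-move, top X: go to q, push XA → (q, y, XA#)
  read y, top X: go to p, push ε → (p, ε, A#)
All input consumed in state p with stack A#.

A#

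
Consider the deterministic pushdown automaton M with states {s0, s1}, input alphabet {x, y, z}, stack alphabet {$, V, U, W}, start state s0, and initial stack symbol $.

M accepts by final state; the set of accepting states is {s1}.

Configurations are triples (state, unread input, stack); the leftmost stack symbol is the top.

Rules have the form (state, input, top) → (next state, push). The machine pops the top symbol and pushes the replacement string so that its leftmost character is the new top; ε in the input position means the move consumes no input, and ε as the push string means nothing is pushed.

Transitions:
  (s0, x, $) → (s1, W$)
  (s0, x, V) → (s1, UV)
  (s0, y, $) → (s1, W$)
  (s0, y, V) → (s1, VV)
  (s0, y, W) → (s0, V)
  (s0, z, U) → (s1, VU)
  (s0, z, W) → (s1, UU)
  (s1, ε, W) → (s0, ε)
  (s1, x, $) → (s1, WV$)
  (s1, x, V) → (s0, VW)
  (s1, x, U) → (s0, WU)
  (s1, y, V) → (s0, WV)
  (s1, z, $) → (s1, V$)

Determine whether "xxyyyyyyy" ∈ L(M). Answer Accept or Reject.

Accept

(s0, xxyyyyyyy, $)
  read x, top $: go to s1, push W$ → (s1, xyyyyyyy, W$)
  ε-move, top W: go to s0, push ε → (s0, xyyyyyyy, $)
  read x, top $: go to s1, push W$ → (s1, yyyyyyy, W$)
  ε-move, top W: go to s0, push ε → (s0, yyyyyyy, $)
  read y, top $: go to s1, push W$ → (s1, yyyyyy, W$)
  ε-move, top W: go to s0, push ε → (s0, yyyyyy, $)
  read y, top $: go to s1, push W$ → (s1, yyyyy, W$)
  ε-move, top W: go to s0, push ε → (s0, yyyyy, $)
  read y, top $: go to s1, push W$ → (s1, yyyy, W$)
  ε-move, top W: go to s0, push ε → (s0, yyyy, $)
  read y, top $: go to s1, push W$ → (s1, yyy, W$)
  ε-move, top W: go to s0, push ε → (s0, yyy, $)
  read y, top $: go to s1, push W$ → (s1, yy, W$)
  ε-move, top W: go to s0, push ε → (s0, yy, $)
  read y, top $: go to s1, push W$ → (s1, y, W$)
  ε-move, top W: go to s0, push ε → (s0, y, $)
  read y, top $: go to s1, push W$ → (s1, ε, W$)
All input consumed; state s1 ∈ F.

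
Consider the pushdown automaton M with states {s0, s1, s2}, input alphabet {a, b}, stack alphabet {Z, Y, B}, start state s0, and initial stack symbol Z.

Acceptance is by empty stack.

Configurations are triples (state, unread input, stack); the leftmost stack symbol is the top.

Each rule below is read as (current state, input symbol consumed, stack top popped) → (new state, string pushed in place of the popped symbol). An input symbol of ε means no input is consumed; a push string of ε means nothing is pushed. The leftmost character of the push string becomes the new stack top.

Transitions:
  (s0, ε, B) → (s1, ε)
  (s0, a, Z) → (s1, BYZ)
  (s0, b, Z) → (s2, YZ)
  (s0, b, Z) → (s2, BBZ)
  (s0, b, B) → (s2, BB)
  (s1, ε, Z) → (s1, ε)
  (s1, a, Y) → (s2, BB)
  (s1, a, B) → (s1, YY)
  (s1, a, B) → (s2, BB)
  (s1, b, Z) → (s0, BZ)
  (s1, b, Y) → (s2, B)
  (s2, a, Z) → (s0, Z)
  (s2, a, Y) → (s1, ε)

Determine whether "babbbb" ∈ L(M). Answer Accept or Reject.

One accepting computation: (s0, babbbb, Z) ⊢ (s2, abbbb, YZ) ⊢ (s1, bbbb, Z) ⊢ (s0, bbb, BZ) ⊢ (s1, bbb, Z) ⊢ (s0, bb, BZ) ⊢ (s1, bb, Z) ⊢ (s0, b, BZ) ⊢ (s1, b, Z) ⊢ (s0, ε, BZ) ⊢ (s1, ε, Z) ⊢ (s1, ε, ε)
All input consumed and the stack is empty.

Accept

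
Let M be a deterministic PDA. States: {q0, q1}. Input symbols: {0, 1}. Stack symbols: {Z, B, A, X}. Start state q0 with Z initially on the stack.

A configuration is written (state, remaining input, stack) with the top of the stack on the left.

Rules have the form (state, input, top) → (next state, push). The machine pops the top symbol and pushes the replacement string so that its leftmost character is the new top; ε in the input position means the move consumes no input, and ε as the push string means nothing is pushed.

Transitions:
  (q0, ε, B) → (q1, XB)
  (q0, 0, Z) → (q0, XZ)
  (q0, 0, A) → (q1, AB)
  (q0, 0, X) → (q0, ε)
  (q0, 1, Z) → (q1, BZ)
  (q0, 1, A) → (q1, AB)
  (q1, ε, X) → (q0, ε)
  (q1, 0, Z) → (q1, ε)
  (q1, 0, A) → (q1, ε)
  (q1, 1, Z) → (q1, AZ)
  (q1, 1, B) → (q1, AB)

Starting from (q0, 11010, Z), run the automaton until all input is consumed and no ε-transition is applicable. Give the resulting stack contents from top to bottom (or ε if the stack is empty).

(q0, 11010, Z)
  read 1, top Z: go to q1, push BZ → (q1, 1010, BZ)
  read 1, top B: go to q1, push AB → (q1, 010, ABZ)
  read 0, top A: go to q1, push ε → (q1, 10, BZ)
  read 1, top B: go to q1, push AB → (q1, 0, ABZ)
  read 0, top A: go to q1, push ε → (q1, ε, BZ)
All input consumed in state q1 with stack BZ.

BZ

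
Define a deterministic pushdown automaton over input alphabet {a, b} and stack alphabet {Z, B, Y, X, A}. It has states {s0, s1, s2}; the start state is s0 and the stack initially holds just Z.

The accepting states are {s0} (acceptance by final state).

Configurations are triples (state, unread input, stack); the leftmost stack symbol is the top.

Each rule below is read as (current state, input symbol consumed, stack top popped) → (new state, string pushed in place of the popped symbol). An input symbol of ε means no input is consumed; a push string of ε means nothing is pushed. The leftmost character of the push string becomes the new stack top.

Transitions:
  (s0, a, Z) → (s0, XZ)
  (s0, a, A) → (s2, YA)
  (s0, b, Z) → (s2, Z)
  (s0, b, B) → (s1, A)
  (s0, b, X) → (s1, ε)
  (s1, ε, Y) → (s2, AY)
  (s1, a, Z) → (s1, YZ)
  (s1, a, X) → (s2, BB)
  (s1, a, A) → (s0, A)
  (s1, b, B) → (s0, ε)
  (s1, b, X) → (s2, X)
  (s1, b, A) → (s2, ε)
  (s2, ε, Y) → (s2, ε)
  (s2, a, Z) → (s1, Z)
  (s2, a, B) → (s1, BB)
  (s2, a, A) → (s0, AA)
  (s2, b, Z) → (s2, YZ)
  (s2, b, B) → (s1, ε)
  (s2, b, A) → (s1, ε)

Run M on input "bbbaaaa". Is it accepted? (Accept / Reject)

(s0, bbbaaaa, Z) ⊢ (s2, bbaaaa, Z) ⊢ (s2, baaaa, YZ) ⊢ (s2, baaaa, Z) ⊢ (s2, aaaa, YZ) ⊢ (s2, aaaa, Z) ⊢ (s1, aaa, Z) ⊢ (s1, aa, YZ) ⊢ (s2, aa, AYZ) ⊢ (s0, a, AAYZ) ⊢ (s2, ε, YAAYZ) ⊢ (s2, ε, AAYZ)
All input consumed; state s2 ∉ F and no further ε-move applies.

Reject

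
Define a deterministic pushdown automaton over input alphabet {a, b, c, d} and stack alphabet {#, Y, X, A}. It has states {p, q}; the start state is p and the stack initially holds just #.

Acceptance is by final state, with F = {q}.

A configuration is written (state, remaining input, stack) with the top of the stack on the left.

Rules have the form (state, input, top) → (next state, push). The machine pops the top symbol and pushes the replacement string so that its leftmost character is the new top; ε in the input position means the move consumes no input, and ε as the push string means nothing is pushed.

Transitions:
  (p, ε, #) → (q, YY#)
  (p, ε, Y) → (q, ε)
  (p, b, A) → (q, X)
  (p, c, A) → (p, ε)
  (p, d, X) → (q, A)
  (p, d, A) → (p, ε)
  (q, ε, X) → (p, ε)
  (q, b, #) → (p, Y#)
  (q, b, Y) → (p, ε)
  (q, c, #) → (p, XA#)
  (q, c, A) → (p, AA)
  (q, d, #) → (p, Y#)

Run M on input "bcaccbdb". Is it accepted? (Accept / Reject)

Reject

(p, bcaccbdb, #)
  ε-move, top #: go to q, push YY# → (q, bcaccbdb, YY#)
  read b, top Y: go to p, push ε → (p, caccbdb, Y#)
  ε-move, top Y: go to q, push ε → (q, caccbdb, #)
  read c, top #: go to p, push XA# → (p, accbdb, XA#)
No transition applies at (p, accbdb, XA#); input not fully consumed.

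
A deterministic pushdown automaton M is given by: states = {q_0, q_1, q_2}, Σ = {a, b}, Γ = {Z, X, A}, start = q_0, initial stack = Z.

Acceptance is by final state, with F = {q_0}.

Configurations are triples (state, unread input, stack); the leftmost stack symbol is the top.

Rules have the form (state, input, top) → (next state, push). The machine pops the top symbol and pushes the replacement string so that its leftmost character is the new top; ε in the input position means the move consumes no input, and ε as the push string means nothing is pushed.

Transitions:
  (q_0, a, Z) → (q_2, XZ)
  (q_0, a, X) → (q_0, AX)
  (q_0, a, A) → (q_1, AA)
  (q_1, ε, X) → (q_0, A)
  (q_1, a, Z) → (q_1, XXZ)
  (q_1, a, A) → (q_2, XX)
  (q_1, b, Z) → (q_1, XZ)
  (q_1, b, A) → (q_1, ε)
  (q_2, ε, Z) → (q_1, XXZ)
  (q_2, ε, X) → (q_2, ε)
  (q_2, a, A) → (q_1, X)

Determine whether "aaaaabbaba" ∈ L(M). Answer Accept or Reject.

Accept

(q_0, aaaaabbaba, Z)
  read a, top Z: go to q_2, push XZ → (q_2, aaaabbaba, XZ)
  ε-move, top X: go to q_2, push ε → (q_2, aaaabbaba, Z)
  ε-move, top Z: go to q_1, push XXZ → (q_1, aaaabbaba, XXZ)
  ε-move, top X: go to q_0, push A → (q_0, aaaabbaba, AXZ)
  read a, top A: go to q_1, push AA → (q_1, aaabbaba, AAXZ)
  read a, top A: go to q_2, push XX → (q_2, aabbaba, XXAXZ)
  ε-move, top X: go to q_2, push ε → (q_2, aabbaba, XAXZ)
  ε-move, top X: go to q_2, push ε → (q_2, aabbaba, AXZ)
  read a, top A: go to q_1, push X → (q_1, abbaba, XXZ)
  ε-move, top X: go to q_0, push A → (q_0, abbaba, AXZ)
  read a, top A: go to q_1, push AA → (q_1, bbaba, AAXZ)
  read b, top A: go to q_1, push ε → (q_1, baba, AXZ)
  read b, top A: go to q_1, push ε → (q_1, aba, XZ)
  ε-move, top X: go to q_0, push A → (q_0, aba, AZ)
  read a, top A: go to q_1, push AA → (q_1, ba, AAZ)
  read b, top A: go to q_1, push ε → (q_1, a, AZ)
  read a, top A: go to q_2, push XX → (q_2, ε, XXZ)
  ε-move, top X: go to q_2, push ε → (q_2, ε, XZ)
  ε-move, top X: go to q_2, push ε → (q_2, ε, Z)
  ε-move, top Z: go to q_1, push XXZ → (q_1, ε, XXZ)
  ε-move, top X: go to q_0, push A → (q_0, ε, AXZ)
All input consumed; state q_0 ∈ F.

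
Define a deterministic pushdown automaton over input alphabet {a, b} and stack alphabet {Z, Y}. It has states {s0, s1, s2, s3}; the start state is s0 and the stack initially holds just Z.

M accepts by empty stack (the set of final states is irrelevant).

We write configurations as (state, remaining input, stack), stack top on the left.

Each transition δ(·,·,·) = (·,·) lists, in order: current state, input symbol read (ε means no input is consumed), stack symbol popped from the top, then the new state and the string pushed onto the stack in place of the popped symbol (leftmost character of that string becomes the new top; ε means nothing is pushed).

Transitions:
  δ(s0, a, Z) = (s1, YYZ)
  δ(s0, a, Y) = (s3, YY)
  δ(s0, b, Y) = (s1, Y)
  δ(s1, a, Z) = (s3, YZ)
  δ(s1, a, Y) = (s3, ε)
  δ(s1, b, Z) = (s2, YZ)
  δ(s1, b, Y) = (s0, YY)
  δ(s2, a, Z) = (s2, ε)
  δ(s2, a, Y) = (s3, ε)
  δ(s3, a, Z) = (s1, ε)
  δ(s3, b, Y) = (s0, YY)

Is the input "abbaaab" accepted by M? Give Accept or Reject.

Reject

(s0, abbaaab, Z)
  read a, top Z: go to s1, push YYZ → (s1, bbaaab, YYZ)
  read b, top Y: go to s0, push YY → (s0, baaab, YYYZ)
  read b, top Y: go to s1, push Y → (s1, aaab, YYYZ)
  read a, top Y: go to s3, push ε → (s3, aab, YYZ)
No transition applies at (s3, aab, YYZ); input not fully consumed.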